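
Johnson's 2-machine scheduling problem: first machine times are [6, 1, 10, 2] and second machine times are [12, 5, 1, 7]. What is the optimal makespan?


Apply Johnson's rule:
  Group 1 (a <= b): [(2, 1, 5), (4, 2, 7), (1, 6, 12)]
  Group 2 (a > b): [(3, 10, 1)]
Optimal job order: [2, 4, 1, 3]
Schedule:
  Job 2: M1 done at 1, M2 done at 6
  Job 4: M1 done at 3, M2 done at 13
  Job 1: M1 done at 9, M2 done at 25
  Job 3: M1 done at 19, M2 done at 26
Makespan = 26

26


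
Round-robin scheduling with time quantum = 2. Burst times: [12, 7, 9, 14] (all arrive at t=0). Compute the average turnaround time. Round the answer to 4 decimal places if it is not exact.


Time quantum = 2
Execution trace:
  J1 runs 2 units, time = 2
  J2 runs 2 units, time = 4
  J3 runs 2 units, time = 6
  J4 runs 2 units, time = 8
  J1 runs 2 units, time = 10
  J2 runs 2 units, time = 12
  J3 runs 2 units, time = 14
  J4 runs 2 units, time = 16
  J1 runs 2 units, time = 18
  J2 runs 2 units, time = 20
  J3 runs 2 units, time = 22
  J4 runs 2 units, time = 24
  J1 runs 2 units, time = 26
  J2 runs 1 units, time = 27
  J3 runs 2 units, time = 29
  J4 runs 2 units, time = 31
  J1 runs 2 units, time = 33
  J3 runs 1 units, time = 34
  J4 runs 2 units, time = 36
  J1 runs 2 units, time = 38
  J4 runs 2 units, time = 40
  J4 runs 2 units, time = 42
Finish times: [38, 27, 34, 42]
Average turnaround = 141/4 = 35.25

35.25


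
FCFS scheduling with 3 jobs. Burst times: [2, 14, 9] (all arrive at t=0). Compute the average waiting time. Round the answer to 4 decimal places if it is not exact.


FCFS order (as given): [2, 14, 9]
Waiting times:
  Job 1: wait = 0
  Job 2: wait = 2
  Job 3: wait = 16
Sum of waiting times = 18
Average waiting time = 18/3 = 6.0

6.0


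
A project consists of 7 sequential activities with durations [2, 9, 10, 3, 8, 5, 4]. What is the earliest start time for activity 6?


Activity 6 starts after activities 1 through 5 complete.
Predecessor durations: [2, 9, 10, 3, 8]
ES = 2 + 9 + 10 + 3 + 8 = 32

32


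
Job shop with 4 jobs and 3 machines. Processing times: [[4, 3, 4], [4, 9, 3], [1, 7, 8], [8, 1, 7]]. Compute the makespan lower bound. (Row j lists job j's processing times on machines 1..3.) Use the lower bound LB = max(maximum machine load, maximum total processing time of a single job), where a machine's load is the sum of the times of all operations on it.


Machine loads:
  Machine 1: 4 + 4 + 1 + 8 = 17
  Machine 2: 3 + 9 + 7 + 1 = 20
  Machine 3: 4 + 3 + 8 + 7 = 22
Max machine load = 22
Job totals:
  Job 1: 11
  Job 2: 16
  Job 3: 16
  Job 4: 16
Max job total = 16
Lower bound = max(22, 16) = 22

22


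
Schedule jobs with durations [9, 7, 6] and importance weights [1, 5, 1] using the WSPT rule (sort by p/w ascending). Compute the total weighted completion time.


Compute p/w ratios and sort ascending (WSPT): [(7, 5), (6, 1), (9, 1)]
Compute weighted completion times:
  Job (p=7,w=5): C=7, w*C=5*7=35
  Job (p=6,w=1): C=13, w*C=1*13=13
  Job (p=9,w=1): C=22, w*C=1*22=22
Total weighted completion time = 70

70


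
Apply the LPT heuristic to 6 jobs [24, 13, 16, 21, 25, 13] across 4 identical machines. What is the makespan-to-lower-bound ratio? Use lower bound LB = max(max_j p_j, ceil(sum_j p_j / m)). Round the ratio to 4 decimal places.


LPT order: [25, 24, 21, 16, 13, 13]
Machine loads after assignment: [25, 24, 34, 29]
LPT makespan = 34
Lower bound = max(max_job, ceil(total/4)) = max(25, 28) = 28
Ratio = 34 / 28 = 1.2143

1.2143


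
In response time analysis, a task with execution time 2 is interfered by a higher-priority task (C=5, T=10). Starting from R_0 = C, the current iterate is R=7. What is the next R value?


R_next = C + ceil(R_prev / T_hp) * C_hp
ceil(7 / 10) = ceil(0.7) = 1
Interference = 1 * 5 = 5
R_next = 2 + 5 = 7
R_next = R_prev, so the iteration has converged (response time = 7).

7


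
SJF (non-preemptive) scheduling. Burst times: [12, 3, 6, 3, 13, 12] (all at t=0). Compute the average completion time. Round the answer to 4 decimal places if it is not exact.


SJF order (ascending): [3, 3, 6, 12, 12, 13]
Completion times:
  Job 1: burst=3, C=3
  Job 2: burst=3, C=6
  Job 3: burst=6, C=12
  Job 4: burst=12, C=24
  Job 5: burst=12, C=36
  Job 6: burst=13, C=49
Average completion = 130/6 = 21.6667

21.6667


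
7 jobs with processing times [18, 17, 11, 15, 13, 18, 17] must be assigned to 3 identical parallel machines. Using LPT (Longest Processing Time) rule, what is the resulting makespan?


Sort jobs in decreasing order (LPT): [18, 18, 17, 17, 15, 13, 11]
Assign each job to the least loaded machine:
  Machine 1: jobs [18, 15], load = 33
  Machine 2: jobs [18, 13, 11], load = 42
  Machine 3: jobs [17, 17], load = 34
Makespan = max load = 42

42


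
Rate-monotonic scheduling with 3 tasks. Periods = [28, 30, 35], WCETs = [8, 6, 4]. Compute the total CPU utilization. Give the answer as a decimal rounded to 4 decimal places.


Compute individual utilizations (exact fractions):
  Task 1: C/T = 8/28 = 2/7 (approx. 0.2857)
  Task 2: C/T = 6/30 = 1/5 (approx. 0.2)
  Task 3: C/T = 4/35 (approx. 0.1143)
Total utilization U = 2/7 + 1/5 + 4/35 = 3/5
Rounded to 4 decimal places: U = 0.6000
RM (Liu & Layland) bound for 3 tasks = 0.779763; compare with U = 3/5 (approx. 0.600000)
U <= bound, so schedulable by RM sufficient condition.

0.6000


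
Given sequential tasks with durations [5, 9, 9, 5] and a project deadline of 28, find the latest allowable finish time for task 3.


LF(activity 3) = deadline - sum of successor durations
Successors: activities 4 through 4 with durations [5]
Sum of successor durations = 5
LF = 28 - 5 = 23

23


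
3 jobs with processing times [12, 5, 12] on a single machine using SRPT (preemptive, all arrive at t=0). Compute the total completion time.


Since all jobs arrive at t=0, SRPT equals SPT ordering.
SPT order: [5, 12, 12]
Completion times:
  Job 1: p=5, C=5
  Job 2: p=12, C=17
  Job 3: p=12, C=29
Total completion time = 5 + 17 + 29 = 51

51


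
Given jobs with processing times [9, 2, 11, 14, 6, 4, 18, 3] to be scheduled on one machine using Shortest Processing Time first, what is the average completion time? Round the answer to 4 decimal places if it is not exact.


Sort jobs by processing time (SPT order): [2, 3, 4, 6, 9, 11, 14, 18]
Compute completion times sequentially:
  Job 1: processing = 2, completes at 2
  Job 2: processing = 3, completes at 5
  Job 3: processing = 4, completes at 9
  Job 4: processing = 6, completes at 15
  Job 5: processing = 9, completes at 24
  Job 6: processing = 11, completes at 35
  Job 7: processing = 14, completes at 49
  Job 8: processing = 18, completes at 67
Sum of completion times = 206
Average completion time = 206/8 = 25.75

25.75


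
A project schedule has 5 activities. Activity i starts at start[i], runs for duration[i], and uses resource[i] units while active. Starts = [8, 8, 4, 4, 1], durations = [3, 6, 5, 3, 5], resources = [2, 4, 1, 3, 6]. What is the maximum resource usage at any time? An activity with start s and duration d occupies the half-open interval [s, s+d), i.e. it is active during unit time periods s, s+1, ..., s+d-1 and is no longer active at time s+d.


Each activity i is active on [start_i, start_i + duration_i).
Compute total resource usage per time slot:
  t=0: active resources = [], total = 0
  t=1: active resources = [6], total = 6
  t=2: active resources = [6], total = 6
  t=3: active resources = [6], total = 6
  t=4: active resources = [1, 3, 6], total = 10
  t=5: active resources = [1, 3, 6], total = 10
  t=6: active resources = [1, 3], total = 4
  t=7: active resources = [1], total = 1
  t=8: active resources = [2, 4, 1], total = 7
  t=9: active resources = [2, 4], total = 6
  t=10: active resources = [2, 4], total = 6
  t=11: active resources = [4], total = 4
  t=12: active resources = [4], total = 4
  t=13: active resources = [4], total = 4
Peak resource demand = 10

10


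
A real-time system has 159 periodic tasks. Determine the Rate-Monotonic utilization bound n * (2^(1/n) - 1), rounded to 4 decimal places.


Compute 2^(1/159) = 1.0043689323
Subtract 1: 1.0043689323 - 1 = 0.0043689323
Multiply by n: 159 * 0.0043689323 = 0.6946602357
Round to 4 dp: 0.6947

0.6947


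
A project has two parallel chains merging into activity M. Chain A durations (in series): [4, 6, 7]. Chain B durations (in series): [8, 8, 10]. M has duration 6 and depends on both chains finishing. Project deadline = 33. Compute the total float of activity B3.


Forward pass: ES(B3) = sum of predecessors on chain B = 16
EF = ES + duration = 16 + 10 = 26
Backward pass: LF(M) = deadline = 33; LS(M) = 33 - 6 = 27
LF(B3) = LS(M) - sum(successors on chain B) = 27 - 0 = 27
LS = LF - duration = 27 - 10 = 17
Total float = LS - ES = 17 - 16 = 1

1


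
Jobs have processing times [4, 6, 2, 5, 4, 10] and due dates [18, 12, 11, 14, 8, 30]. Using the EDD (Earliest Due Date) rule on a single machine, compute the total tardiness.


Sort by due date (EDD order): [(4, 8), (2, 11), (6, 12), (5, 14), (4, 18), (10, 30)]
Compute completion times and tardiness:
  Job 1: p=4, d=8, C=4, tardiness=max(0,4-8)=0
  Job 2: p=2, d=11, C=6, tardiness=max(0,6-11)=0
  Job 3: p=6, d=12, C=12, tardiness=max(0,12-12)=0
  Job 4: p=5, d=14, C=17, tardiness=max(0,17-14)=3
  Job 5: p=4, d=18, C=21, tardiness=max(0,21-18)=3
  Job 6: p=10, d=30, C=31, tardiness=max(0,31-30)=1
Total tardiness = 7

7


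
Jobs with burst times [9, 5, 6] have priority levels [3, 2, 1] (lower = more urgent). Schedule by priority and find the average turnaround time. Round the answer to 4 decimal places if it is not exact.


Sort by priority (ascending = highest first):
Order: [(1, 6), (2, 5), (3, 9)]
Completion times:
  Priority 1, burst=6, C=6
  Priority 2, burst=5, C=11
  Priority 3, burst=9, C=20
Average turnaround = 37/3 = 12.3333

12.3333


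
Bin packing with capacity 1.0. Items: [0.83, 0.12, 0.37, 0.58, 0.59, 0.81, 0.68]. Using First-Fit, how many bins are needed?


Place items sequentially using First-Fit:
  Item 0.83 -> new Bin 1
  Item 0.12 -> Bin 1 (now 0.95)
  Item 0.37 -> new Bin 2
  Item 0.58 -> Bin 2 (now 0.95)
  Item 0.59 -> new Bin 3
  Item 0.81 -> new Bin 4
  Item 0.68 -> new Bin 5
Total bins used = 5

5


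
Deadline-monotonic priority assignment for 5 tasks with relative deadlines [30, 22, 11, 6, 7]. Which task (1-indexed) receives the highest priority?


Sort tasks by relative deadline (ascending):
  Task 4: deadline = 6
  Task 5: deadline = 7
  Task 3: deadline = 11
  Task 2: deadline = 22
  Task 1: deadline = 30
Priority order (highest first): [4, 5, 3, 2, 1]
Highest priority task = 4

4


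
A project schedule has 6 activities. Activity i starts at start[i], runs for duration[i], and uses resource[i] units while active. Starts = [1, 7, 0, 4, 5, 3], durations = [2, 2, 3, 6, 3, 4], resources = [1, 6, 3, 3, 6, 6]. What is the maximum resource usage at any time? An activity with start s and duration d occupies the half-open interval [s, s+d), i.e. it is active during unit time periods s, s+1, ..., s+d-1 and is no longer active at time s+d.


Each activity i is active on [start_i, start_i + duration_i).
Compute total resource usage per time slot:
  t=0: active resources = [3], total = 3
  t=1: active resources = [1, 3], total = 4
  t=2: active resources = [1, 3], total = 4
  t=3: active resources = [6], total = 6
  t=4: active resources = [3, 6], total = 9
  t=5: active resources = [3, 6, 6], total = 15
  t=6: active resources = [3, 6, 6], total = 15
  t=7: active resources = [6, 3, 6], total = 15
  t=8: active resources = [6, 3], total = 9
  t=9: active resources = [3], total = 3
Peak resource demand = 15

15


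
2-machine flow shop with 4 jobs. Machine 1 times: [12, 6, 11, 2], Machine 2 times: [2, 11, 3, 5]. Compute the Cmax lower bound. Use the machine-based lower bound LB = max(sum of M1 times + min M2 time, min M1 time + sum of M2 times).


LB1 = sum(M1 times) + min(M2 times) = 31 + 2 = 33
LB2 = min(M1 times) + sum(M2 times) = 2 + 21 = 23
Lower bound = max(LB1, LB2) = max(33, 23) = 33

33


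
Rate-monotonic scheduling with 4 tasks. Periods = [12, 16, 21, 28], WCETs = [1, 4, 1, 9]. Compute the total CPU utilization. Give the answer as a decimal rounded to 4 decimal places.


Compute individual utilizations (exact fractions):
  Task 1: C/T = 1/12 (approx. 0.0833)
  Task 2: C/T = 4/16 = 1/4 (approx. 0.25)
  Task 3: C/T = 1/21 (approx. 0.0476)
  Task 4: C/T = 9/28 (approx. 0.3214)
Total utilization U = 1/12 + 1/4 + 1/21 + 9/28 = 59/84
Rounded to 4 decimal places: U = 0.7024
RM (Liu & Layland) bound for 4 tasks = 0.756828; compare with U = 59/84 (approx. 0.702381)
U <= bound, so schedulable by RM sufficient condition.

0.7024


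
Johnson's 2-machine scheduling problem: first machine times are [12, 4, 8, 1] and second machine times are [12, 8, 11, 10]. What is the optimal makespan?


Apply Johnson's rule:
  Group 1 (a <= b): [(4, 1, 10), (2, 4, 8), (3, 8, 11), (1, 12, 12)]
  Group 2 (a > b): []
Optimal job order: [4, 2, 3, 1]
Schedule:
  Job 4: M1 done at 1, M2 done at 11
  Job 2: M1 done at 5, M2 done at 19
  Job 3: M1 done at 13, M2 done at 30
  Job 1: M1 done at 25, M2 done at 42
Makespan = 42

42


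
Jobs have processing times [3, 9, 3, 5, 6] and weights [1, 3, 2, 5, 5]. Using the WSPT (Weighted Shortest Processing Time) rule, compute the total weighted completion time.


Compute p/w ratios and sort ascending (WSPT): [(5, 5), (6, 5), (3, 2), (3, 1), (9, 3)]
Compute weighted completion times:
  Job (p=5,w=5): C=5, w*C=5*5=25
  Job (p=6,w=5): C=11, w*C=5*11=55
  Job (p=3,w=2): C=14, w*C=2*14=28
  Job (p=3,w=1): C=17, w*C=1*17=17
  Job (p=9,w=3): C=26, w*C=3*26=78
Total weighted completion time = 203

203


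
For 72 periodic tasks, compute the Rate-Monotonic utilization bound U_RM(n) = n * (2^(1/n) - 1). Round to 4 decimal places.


Compute 2^(1/72) = 1.0096735332
Subtract 1: 1.0096735332 - 1 = 0.0096735332
Multiply by n: 72 * 0.0096735332 = 0.6964943904
Round to 4 dp: 0.6965

0.6965


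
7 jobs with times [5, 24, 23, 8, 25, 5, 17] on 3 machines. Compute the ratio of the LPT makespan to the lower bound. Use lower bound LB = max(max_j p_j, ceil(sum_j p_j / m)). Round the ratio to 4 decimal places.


LPT order: [25, 24, 23, 17, 8, 5, 5]
Machine loads after assignment: [35, 32, 40]
LPT makespan = 40
Lower bound = max(max_job, ceil(total/3)) = max(25, 36) = 36
Ratio = 40 / 36 = 1.1111

1.1111


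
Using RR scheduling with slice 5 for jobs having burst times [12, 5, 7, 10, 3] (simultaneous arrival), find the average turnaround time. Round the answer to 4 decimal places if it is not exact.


Time quantum = 5
Execution trace:
  J1 runs 5 units, time = 5
  J2 runs 5 units, time = 10
  J3 runs 5 units, time = 15
  J4 runs 5 units, time = 20
  J5 runs 3 units, time = 23
  J1 runs 5 units, time = 28
  J3 runs 2 units, time = 30
  J4 runs 5 units, time = 35
  J1 runs 2 units, time = 37
Finish times: [37, 10, 30, 35, 23]
Average turnaround = 135/5 = 27.0

27.0


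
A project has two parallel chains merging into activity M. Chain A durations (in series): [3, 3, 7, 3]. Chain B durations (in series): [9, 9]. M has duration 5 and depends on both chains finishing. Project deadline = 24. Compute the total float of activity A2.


Forward pass: ES(A2) = sum of predecessors on chain A = 3
EF = ES + duration = 3 + 3 = 6
Backward pass: LF(M) = deadline = 24; LS(M) = 24 - 5 = 19
LF(A2) = LS(M) - sum(successors on chain A) = 19 - 10 = 9
LS = LF - duration = 9 - 3 = 6
Total float = LS - ES = 6 - 3 = 3

3


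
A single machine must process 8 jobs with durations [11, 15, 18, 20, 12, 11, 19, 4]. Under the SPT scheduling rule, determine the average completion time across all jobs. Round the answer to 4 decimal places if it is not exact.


Sort jobs by processing time (SPT order): [4, 11, 11, 12, 15, 18, 19, 20]
Compute completion times sequentially:
  Job 1: processing = 4, completes at 4
  Job 2: processing = 11, completes at 15
  Job 3: processing = 11, completes at 26
  Job 4: processing = 12, completes at 38
  Job 5: processing = 15, completes at 53
  Job 6: processing = 18, completes at 71
  Job 7: processing = 19, completes at 90
  Job 8: processing = 20, completes at 110
Sum of completion times = 407
Average completion time = 407/8 = 50.875

50.875


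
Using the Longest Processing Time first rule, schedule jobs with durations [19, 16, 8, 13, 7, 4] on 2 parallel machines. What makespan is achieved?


Sort jobs in decreasing order (LPT): [19, 16, 13, 8, 7, 4]
Assign each job to the least loaded machine:
  Machine 1: jobs [19, 8, 7], load = 34
  Machine 2: jobs [16, 13, 4], load = 33
Makespan = max load = 34

34


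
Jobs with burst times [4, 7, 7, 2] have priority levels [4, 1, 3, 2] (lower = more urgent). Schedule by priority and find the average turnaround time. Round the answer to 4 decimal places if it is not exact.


Sort by priority (ascending = highest first):
Order: [(1, 7), (2, 2), (3, 7), (4, 4)]
Completion times:
  Priority 1, burst=7, C=7
  Priority 2, burst=2, C=9
  Priority 3, burst=7, C=16
  Priority 4, burst=4, C=20
Average turnaround = 52/4 = 13.0

13.0


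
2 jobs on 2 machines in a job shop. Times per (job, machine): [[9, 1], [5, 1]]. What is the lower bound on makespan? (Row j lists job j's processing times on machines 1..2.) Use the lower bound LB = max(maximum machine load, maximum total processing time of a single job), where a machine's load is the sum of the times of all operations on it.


Machine loads:
  Machine 1: 9 + 5 = 14
  Machine 2: 1 + 1 = 2
Max machine load = 14
Job totals:
  Job 1: 10
  Job 2: 6
Max job total = 10
Lower bound = max(14, 10) = 14

14


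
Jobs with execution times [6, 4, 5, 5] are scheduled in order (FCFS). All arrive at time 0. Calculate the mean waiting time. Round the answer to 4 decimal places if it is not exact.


FCFS order (as given): [6, 4, 5, 5]
Waiting times:
  Job 1: wait = 0
  Job 2: wait = 6
  Job 3: wait = 10
  Job 4: wait = 15
Sum of waiting times = 31
Average waiting time = 31/4 = 7.75

7.75


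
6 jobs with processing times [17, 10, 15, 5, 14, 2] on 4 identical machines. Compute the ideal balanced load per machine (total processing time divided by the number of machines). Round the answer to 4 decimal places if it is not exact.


Total processing time = 17 + 10 + 15 + 5 + 14 + 2 = 63
Number of machines = 4
Ideal balanced load = 63 / 4 = 15.75

15.75


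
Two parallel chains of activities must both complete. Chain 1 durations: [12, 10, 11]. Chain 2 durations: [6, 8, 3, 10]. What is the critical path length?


Path A total = 12 + 10 + 11 = 33
Path B total = 6 + 8 + 3 + 10 = 27
Critical path = longest path = max(33, 27) = 33

33


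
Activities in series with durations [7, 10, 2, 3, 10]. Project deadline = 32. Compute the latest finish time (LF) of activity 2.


LF(activity 2) = deadline - sum of successor durations
Successors: activities 3 through 5 with durations [2, 3, 10]
Sum of successor durations = 15
LF = 32 - 15 = 17

17


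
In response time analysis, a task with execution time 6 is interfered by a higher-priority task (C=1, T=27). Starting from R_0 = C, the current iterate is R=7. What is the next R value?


R_next = C + ceil(R_prev / T_hp) * C_hp
ceil(7 / 27) = ceil(0.2593) = 1
Interference = 1 * 1 = 1
R_next = 6 + 1 = 7
R_next = R_prev, so the iteration has converged (response time = 7).

7


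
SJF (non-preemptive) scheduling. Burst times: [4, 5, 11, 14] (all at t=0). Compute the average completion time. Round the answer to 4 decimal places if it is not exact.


SJF order (ascending): [4, 5, 11, 14]
Completion times:
  Job 1: burst=4, C=4
  Job 2: burst=5, C=9
  Job 3: burst=11, C=20
  Job 4: burst=14, C=34
Average completion = 67/4 = 16.75

16.75


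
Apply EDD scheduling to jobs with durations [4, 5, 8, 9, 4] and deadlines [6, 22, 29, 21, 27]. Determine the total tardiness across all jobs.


Sort by due date (EDD order): [(4, 6), (9, 21), (5, 22), (4, 27), (8, 29)]
Compute completion times and tardiness:
  Job 1: p=4, d=6, C=4, tardiness=max(0,4-6)=0
  Job 2: p=9, d=21, C=13, tardiness=max(0,13-21)=0
  Job 3: p=5, d=22, C=18, tardiness=max(0,18-22)=0
  Job 4: p=4, d=27, C=22, tardiness=max(0,22-27)=0
  Job 5: p=8, d=29, C=30, tardiness=max(0,30-29)=1
Total tardiness = 1

1


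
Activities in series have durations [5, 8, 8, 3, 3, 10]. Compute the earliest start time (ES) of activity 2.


Activity 2 starts after activities 1 through 1 complete.
Predecessor durations: [5]
ES = 5 = 5

5


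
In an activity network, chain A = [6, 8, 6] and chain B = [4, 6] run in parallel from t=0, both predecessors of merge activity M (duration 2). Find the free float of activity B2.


ES(B2) = sum of predecessors on chain B = 4
EF(B2) = ES + duration = 4 + 6 = 10
Successor of B2 is M. ES(M) = max(sum(A), sum(B)) = max(20, 10) = 20
Free float = ES(successor) - EF(current) = 20 - 10 = 10

10


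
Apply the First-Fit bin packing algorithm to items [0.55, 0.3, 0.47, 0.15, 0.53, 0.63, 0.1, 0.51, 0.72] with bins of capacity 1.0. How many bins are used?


Place items sequentially using First-Fit:
  Item 0.55 -> new Bin 1
  Item 0.3 -> Bin 1 (now 0.85)
  Item 0.47 -> new Bin 2
  Item 0.15 -> Bin 1 (now 1.0)
  Item 0.53 -> Bin 2 (now 1.0)
  Item 0.63 -> new Bin 3
  Item 0.1 -> Bin 3 (now 0.73)
  Item 0.51 -> new Bin 4
  Item 0.72 -> new Bin 5
Total bins used = 5

5


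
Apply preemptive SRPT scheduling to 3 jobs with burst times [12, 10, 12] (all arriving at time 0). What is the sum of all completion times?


Since all jobs arrive at t=0, SRPT equals SPT ordering.
SPT order: [10, 12, 12]
Completion times:
  Job 1: p=10, C=10
  Job 2: p=12, C=22
  Job 3: p=12, C=34
Total completion time = 10 + 22 + 34 = 66

66


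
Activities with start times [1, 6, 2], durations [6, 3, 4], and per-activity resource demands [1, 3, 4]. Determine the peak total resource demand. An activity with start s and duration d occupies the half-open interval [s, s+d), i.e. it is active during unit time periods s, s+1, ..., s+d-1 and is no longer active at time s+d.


Each activity i is active on [start_i, start_i + duration_i).
Compute total resource usage per time slot:
  t=0: active resources = [], total = 0
  t=1: active resources = [1], total = 1
  t=2: active resources = [1, 4], total = 5
  t=3: active resources = [1, 4], total = 5
  t=4: active resources = [1, 4], total = 5
  t=5: active resources = [1, 4], total = 5
  t=6: active resources = [1, 3], total = 4
  t=7: active resources = [3], total = 3
  t=8: active resources = [3], total = 3
Peak resource demand = 5

5


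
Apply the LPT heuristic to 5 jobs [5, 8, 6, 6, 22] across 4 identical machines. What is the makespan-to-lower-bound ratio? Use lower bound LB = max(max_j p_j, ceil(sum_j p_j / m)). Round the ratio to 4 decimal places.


LPT order: [22, 8, 6, 6, 5]
Machine loads after assignment: [22, 8, 11, 6]
LPT makespan = 22
Lower bound = max(max_job, ceil(total/4)) = max(22, 12) = 22
Ratio = 22 / 22 = 1.0

1.0


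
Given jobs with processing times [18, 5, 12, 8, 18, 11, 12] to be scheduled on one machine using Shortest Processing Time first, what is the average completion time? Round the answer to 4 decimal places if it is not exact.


Sort jobs by processing time (SPT order): [5, 8, 11, 12, 12, 18, 18]
Compute completion times sequentially:
  Job 1: processing = 5, completes at 5
  Job 2: processing = 8, completes at 13
  Job 3: processing = 11, completes at 24
  Job 4: processing = 12, completes at 36
  Job 5: processing = 12, completes at 48
  Job 6: processing = 18, completes at 66
  Job 7: processing = 18, completes at 84
Sum of completion times = 276
Average completion time = 276/7 = 39.4286

39.4286


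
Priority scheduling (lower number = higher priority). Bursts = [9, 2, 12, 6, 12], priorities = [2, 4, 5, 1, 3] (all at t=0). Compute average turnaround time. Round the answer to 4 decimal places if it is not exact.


Sort by priority (ascending = highest first):
Order: [(1, 6), (2, 9), (3, 12), (4, 2), (5, 12)]
Completion times:
  Priority 1, burst=6, C=6
  Priority 2, burst=9, C=15
  Priority 3, burst=12, C=27
  Priority 4, burst=2, C=29
  Priority 5, burst=12, C=41
Average turnaround = 118/5 = 23.6

23.6


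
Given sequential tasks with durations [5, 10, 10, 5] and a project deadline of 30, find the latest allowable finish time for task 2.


LF(activity 2) = deadline - sum of successor durations
Successors: activities 3 through 4 with durations [10, 5]
Sum of successor durations = 15
LF = 30 - 15 = 15

15


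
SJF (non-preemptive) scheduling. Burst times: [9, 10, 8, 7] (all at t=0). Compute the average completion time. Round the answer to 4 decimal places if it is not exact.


SJF order (ascending): [7, 8, 9, 10]
Completion times:
  Job 1: burst=7, C=7
  Job 2: burst=8, C=15
  Job 3: burst=9, C=24
  Job 4: burst=10, C=34
Average completion = 80/4 = 20.0

20.0


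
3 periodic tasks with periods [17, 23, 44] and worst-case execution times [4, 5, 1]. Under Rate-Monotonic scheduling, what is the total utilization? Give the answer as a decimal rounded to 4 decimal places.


Compute individual utilizations (exact fractions):
  Task 1: C/T = 4/17 (approx. 0.2353)
  Task 2: C/T = 5/23 (approx. 0.2174)
  Task 3: C/T = 1/44 (approx. 0.0227)
Total utilization U = 4/17 + 5/23 + 1/44 = 8179/17204
Rounded to 4 decimal places: U = 0.4754
RM (Liu & Layland) bound for 3 tasks = 0.779763; compare with U = 8179/17204 (approx. 0.475413)
U <= bound, so schedulable by RM sufficient condition.

0.4754


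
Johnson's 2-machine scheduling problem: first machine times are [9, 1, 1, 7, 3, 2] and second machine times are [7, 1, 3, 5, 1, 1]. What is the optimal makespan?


Apply Johnson's rule:
  Group 1 (a <= b): [(2, 1, 1), (3, 1, 3)]
  Group 2 (a > b): [(1, 9, 7), (4, 7, 5), (5, 3, 1), (6, 2, 1)]
Optimal job order: [2, 3, 1, 4, 5, 6]
Schedule:
  Job 2: M1 done at 1, M2 done at 2
  Job 3: M1 done at 2, M2 done at 5
  Job 1: M1 done at 11, M2 done at 18
  Job 4: M1 done at 18, M2 done at 23
  Job 5: M1 done at 21, M2 done at 24
  Job 6: M1 done at 23, M2 done at 25
Makespan = 25

25


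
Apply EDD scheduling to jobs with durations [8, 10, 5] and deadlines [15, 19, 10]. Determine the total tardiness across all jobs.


Sort by due date (EDD order): [(5, 10), (8, 15), (10, 19)]
Compute completion times and tardiness:
  Job 1: p=5, d=10, C=5, tardiness=max(0,5-10)=0
  Job 2: p=8, d=15, C=13, tardiness=max(0,13-15)=0
  Job 3: p=10, d=19, C=23, tardiness=max(0,23-19)=4
Total tardiness = 4

4


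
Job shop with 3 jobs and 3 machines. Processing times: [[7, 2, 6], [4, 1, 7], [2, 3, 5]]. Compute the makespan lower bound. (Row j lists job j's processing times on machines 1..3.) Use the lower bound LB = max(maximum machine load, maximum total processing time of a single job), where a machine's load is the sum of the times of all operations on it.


Machine loads:
  Machine 1: 7 + 4 + 2 = 13
  Machine 2: 2 + 1 + 3 = 6
  Machine 3: 6 + 7 + 5 = 18
Max machine load = 18
Job totals:
  Job 1: 15
  Job 2: 12
  Job 3: 10
Max job total = 15
Lower bound = max(18, 15) = 18

18


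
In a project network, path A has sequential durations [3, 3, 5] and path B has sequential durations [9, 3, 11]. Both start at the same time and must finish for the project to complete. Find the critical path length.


Path A total = 3 + 3 + 5 = 11
Path B total = 9 + 3 + 11 = 23
Critical path = longest path = max(11, 23) = 23

23


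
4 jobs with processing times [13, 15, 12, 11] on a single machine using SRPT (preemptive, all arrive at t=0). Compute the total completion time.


Since all jobs arrive at t=0, SRPT equals SPT ordering.
SPT order: [11, 12, 13, 15]
Completion times:
  Job 1: p=11, C=11
  Job 2: p=12, C=23
  Job 3: p=13, C=36
  Job 4: p=15, C=51
Total completion time = 11 + 23 + 36 + 51 = 121

121


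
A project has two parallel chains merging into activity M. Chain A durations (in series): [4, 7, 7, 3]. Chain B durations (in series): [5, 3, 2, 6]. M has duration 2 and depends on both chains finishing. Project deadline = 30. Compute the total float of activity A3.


Forward pass: ES(A3) = sum of predecessors on chain A = 11
EF = ES + duration = 11 + 7 = 18
Backward pass: LF(M) = deadline = 30; LS(M) = 30 - 2 = 28
LF(A3) = LS(M) - sum(successors on chain A) = 28 - 3 = 25
LS = LF - duration = 25 - 7 = 18
Total float = LS - ES = 18 - 11 = 7

7


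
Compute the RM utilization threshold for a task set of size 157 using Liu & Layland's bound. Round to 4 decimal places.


Compute 2^(1/157) = 1.0044247104
Subtract 1: 1.0044247104 - 1 = 0.0044247104
Multiply by n: 157 * 0.0044247104 = 0.6946795328
Round to 4 dp: 0.6947

0.6947


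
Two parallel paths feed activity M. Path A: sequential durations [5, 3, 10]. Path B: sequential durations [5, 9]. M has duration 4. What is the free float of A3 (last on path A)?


ES(A3) = sum of predecessors on chain A = 8
EF(A3) = ES + duration = 8 + 10 = 18
Successor of A3 is M. ES(M) = max(sum(A), sum(B)) = max(18, 14) = 18
Free float = ES(successor) - EF(current) = 18 - 18 = 0

0


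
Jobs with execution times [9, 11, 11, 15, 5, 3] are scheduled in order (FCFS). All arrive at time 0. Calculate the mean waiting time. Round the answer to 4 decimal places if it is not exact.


FCFS order (as given): [9, 11, 11, 15, 5, 3]
Waiting times:
  Job 1: wait = 0
  Job 2: wait = 9
  Job 3: wait = 20
  Job 4: wait = 31
  Job 5: wait = 46
  Job 6: wait = 51
Sum of waiting times = 157
Average waiting time = 157/6 = 26.1667

26.1667


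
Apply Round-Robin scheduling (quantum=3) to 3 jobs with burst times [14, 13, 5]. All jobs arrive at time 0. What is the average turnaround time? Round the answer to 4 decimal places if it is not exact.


Time quantum = 3
Execution trace:
  J1 runs 3 units, time = 3
  J2 runs 3 units, time = 6
  J3 runs 3 units, time = 9
  J1 runs 3 units, time = 12
  J2 runs 3 units, time = 15
  J3 runs 2 units, time = 17
  J1 runs 3 units, time = 20
  J2 runs 3 units, time = 23
  J1 runs 3 units, time = 26
  J2 runs 3 units, time = 29
  J1 runs 2 units, time = 31
  J2 runs 1 units, time = 32
Finish times: [31, 32, 17]
Average turnaround = 80/3 = 26.6667

26.6667


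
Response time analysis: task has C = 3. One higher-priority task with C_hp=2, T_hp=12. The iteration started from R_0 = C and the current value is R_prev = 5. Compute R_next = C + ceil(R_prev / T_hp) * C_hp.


R_next = C + ceil(R_prev / T_hp) * C_hp
ceil(5 / 12) = ceil(0.4167) = 1
Interference = 1 * 2 = 2
R_next = 3 + 2 = 5
R_next = R_prev, so the iteration has converged (response time = 5).

5


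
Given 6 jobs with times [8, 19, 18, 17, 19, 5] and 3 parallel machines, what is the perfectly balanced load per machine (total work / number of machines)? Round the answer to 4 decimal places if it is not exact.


Total processing time = 8 + 19 + 18 + 17 + 19 + 5 = 86
Number of machines = 3
Ideal balanced load = 86 / 3 = 28.6667

28.6667


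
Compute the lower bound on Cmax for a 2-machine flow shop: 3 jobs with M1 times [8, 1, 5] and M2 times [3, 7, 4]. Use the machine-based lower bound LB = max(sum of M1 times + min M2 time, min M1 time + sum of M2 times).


LB1 = sum(M1 times) + min(M2 times) = 14 + 3 = 17
LB2 = min(M1 times) + sum(M2 times) = 1 + 14 = 15
Lower bound = max(LB1, LB2) = max(17, 15) = 17

17


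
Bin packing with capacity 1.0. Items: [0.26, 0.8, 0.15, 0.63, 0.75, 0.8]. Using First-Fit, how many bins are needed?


Place items sequentially using First-Fit:
  Item 0.26 -> new Bin 1
  Item 0.8 -> new Bin 2
  Item 0.15 -> Bin 1 (now 0.41)
  Item 0.63 -> new Bin 3
  Item 0.75 -> new Bin 4
  Item 0.8 -> new Bin 5
Total bins used = 5

5


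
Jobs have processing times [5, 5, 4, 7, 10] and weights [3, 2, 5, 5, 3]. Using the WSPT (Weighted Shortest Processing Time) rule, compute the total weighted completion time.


Compute p/w ratios and sort ascending (WSPT): [(4, 5), (7, 5), (5, 3), (5, 2), (10, 3)]
Compute weighted completion times:
  Job (p=4,w=5): C=4, w*C=5*4=20
  Job (p=7,w=5): C=11, w*C=5*11=55
  Job (p=5,w=3): C=16, w*C=3*16=48
  Job (p=5,w=2): C=21, w*C=2*21=42
  Job (p=10,w=3): C=31, w*C=3*31=93
Total weighted completion time = 258

258


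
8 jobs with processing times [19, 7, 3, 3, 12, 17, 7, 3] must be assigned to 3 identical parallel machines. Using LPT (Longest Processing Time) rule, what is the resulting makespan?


Sort jobs in decreasing order (LPT): [19, 17, 12, 7, 7, 3, 3, 3]
Assign each job to the least loaded machine:
  Machine 1: jobs [19, 3, 3], load = 25
  Machine 2: jobs [17, 7], load = 24
  Machine 3: jobs [12, 7, 3], load = 22
Makespan = max load = 25

25


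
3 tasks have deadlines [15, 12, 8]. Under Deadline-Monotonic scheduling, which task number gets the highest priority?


Sort tasks by relative deadline (ascending):
  Task 3: deadline = 8
  Task 2: deadline = 12
  Task 1: deadline = 15
Priority order (highest first): [3, 2, 1]
Highest priority task = 3

3


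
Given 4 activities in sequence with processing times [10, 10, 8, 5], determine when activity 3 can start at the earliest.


Activity 3 starts after activities 1 through 2 complete.
Predecessor durations: [10, 10]
ES = 10 + 10 = 20

20


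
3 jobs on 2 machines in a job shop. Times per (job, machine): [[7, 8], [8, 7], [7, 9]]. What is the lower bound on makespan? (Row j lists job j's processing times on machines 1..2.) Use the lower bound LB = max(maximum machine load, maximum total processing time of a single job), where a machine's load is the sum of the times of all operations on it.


Machine loads:
  Machine 1: 7 + 8 + 7 = 22
  Machine 2: 8 + 7 + 9 = 24
Max machine load = 24
Job totals:
  Job 1: 15
  Job 2: 15
  Job 3: 16
Max job total = 16
Lower bound = max(24, 16) = 24

24


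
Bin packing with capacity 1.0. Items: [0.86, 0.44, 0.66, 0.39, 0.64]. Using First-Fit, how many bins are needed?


Place items sequentially using First-Fit:
  Item 0.86 -> new Bin 1
  Item 0.44 -> new Bin 2
  Item 0.66 -> new Bin 3
  Item 0.39 -> Bin 2 (now 0.83)
  Item 0.64 -> new Bin 4
Total bins used = 4

4


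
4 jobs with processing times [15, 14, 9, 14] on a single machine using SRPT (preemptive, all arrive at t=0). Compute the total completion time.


Since all jobs arrive at t=0, SRPT equals SPT ordering.
SPT order: [9, 14, 14, 15]
Completion times:
  Job 1: p=9, C=9
  Job 2: p=14, C=23
  Job 3: p=14, C=37
  Job 4: p=15, C=52
Total completion time = 9 + 23 + 37 + 52 = 121

121


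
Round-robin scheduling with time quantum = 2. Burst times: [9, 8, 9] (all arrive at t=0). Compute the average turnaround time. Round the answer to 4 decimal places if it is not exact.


Time quantum = 2
Execution trace:
  J1 runs 2 units, time = 2
  J2 runs 2 units, time = 4
  J3 runs 2 units, time = 6
  J1 runs 2 units, time = 8
  J2 runs 2 units, time = 10
  J3 runs 2 units, time = 12
  J1 runs 2 units, time = 14
  J2 runs 2 units, time = 16
  J3 runs 2 units, time = 18
  J1 runs 2 units, time = 20
  J2 runs 2 units, time = 22
  J3 runs 2 units, time = 24
  J1 runs 1 units, time = 25
  J3 runs 1 units, time = 26
Finish times: [25, 22, 26]
Average turnaround = 73/3 = 24.3333

24.3333


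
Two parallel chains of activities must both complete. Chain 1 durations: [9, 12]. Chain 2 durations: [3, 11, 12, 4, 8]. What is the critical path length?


Path A total = 9 + 12 = 21
Path B total = 3 + 11 + 12 + 4 + 8 = 38
Critical path = longest path = max(21, 38) = 38

38


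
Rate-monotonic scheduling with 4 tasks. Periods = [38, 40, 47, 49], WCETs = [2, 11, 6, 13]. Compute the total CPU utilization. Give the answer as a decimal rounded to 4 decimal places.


Compute individual utilizations (exact fractions):
  Task 1: C/T = 2/38 = 1/19 (approx. 0.0526)
  Task 2: C/T = 11/40 (approx. 0.275)
  Task 3: C/T = 6/47 (approx. 0.1277)
  Task 4: C/T = 13/49 (approx. 0.2653)
Total utilization U = 1/19 + 11/40 + 6/47 + 13/49 = 1261247/1750280
Rounded to 4 decimal places: U = 0.7206
RM (Liu & Layland) bound for 4 tasks = 0.756828; compare with U = 1261247/1750280 (approx. 0.720597)
U <= bound, so schedulable by RM sufficient condition.

0.7206


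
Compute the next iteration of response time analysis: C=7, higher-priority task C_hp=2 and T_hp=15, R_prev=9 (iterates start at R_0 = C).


R_next = C + ceil(R_prev / T_hp) * C_hp
ceil(9 / 15) = ceil(0.6) = 1
Interference = 1 * 2 = 2
R_next = 7 + 2 = 9
R_next = R_prev, so the iteration has converged (response time = 9).

9


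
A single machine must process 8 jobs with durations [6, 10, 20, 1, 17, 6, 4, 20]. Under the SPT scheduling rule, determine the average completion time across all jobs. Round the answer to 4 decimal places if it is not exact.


Sort jobs by processing time (SPT order): [1, 4, 6, 6, 10, 17, 20, 20]
Compute completion times sequentially:
  Job 1: processing = 1, completes at 1
  Job 2: processing = 4, completes at 5
  Job 3: processing = 6, completes at 11
  Job 4: processing = 6, completes at 17
  Job 5: processing = 10, completes at 27
  Job 6: processing = 17, completes at 44
  Job 7: processing = 20, completes at 64
  Job 8: processing = 20, completes at 84
Sum of completion times = 253
Average completion time = 253/8 = 31.625

31.625


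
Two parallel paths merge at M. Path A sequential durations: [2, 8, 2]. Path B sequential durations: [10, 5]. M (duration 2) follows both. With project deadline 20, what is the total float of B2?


Forward pass: ES(B2) = sum of predecessors on chain B = 10
EF = ES + duration = 10 + 5 = 15
Backward pass: LF(M) = deadline = 20; LS(M) = 20 - 2 = 18
LF(B2) = LS(M) - sum(successors on chain B) = 18 - 0 = 18
LS = LF - duration = 18 - 5 = 13
Total float = LS - ES = 13 - 10 = 3

3


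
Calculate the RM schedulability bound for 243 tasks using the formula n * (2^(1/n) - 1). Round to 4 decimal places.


Compute 2^(1/243) = 1.0028565297
Subtract 1: 1.0028565297 - 1 = 0.0028565297
Multiply by n: 243 * 0.0028565297 = 0.6941367171
Round to 4 dp: 0.6941

0.6941


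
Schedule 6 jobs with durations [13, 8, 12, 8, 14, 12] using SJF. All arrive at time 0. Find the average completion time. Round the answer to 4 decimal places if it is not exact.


SJF order (ascending): [8, 8, 12, 12, 13, 14]
Completion times:
  Job 1: burst=8, C=8
  Job 2: burst=8, C=16
  Job 3: burst=12, C=28
  Job 4: burst=12, C=40
  Job 5: burst=13, C=53
  Job 6: burst=14, C=67
Average completion = 212/6 = 35.3333

35.3333


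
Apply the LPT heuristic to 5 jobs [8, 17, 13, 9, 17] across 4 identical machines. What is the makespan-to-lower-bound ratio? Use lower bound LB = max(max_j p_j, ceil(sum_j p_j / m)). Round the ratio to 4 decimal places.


LPT order: [17, 17, 13, 9, 8]
Machine loads after assignment: [17, 17, 13, 17]
LPT makespan = 17
Lower bound = max(max_job, ceil(total/4)) = max(17, 16) = 17
Ratio = 17 / 17 = 1.0

1.0


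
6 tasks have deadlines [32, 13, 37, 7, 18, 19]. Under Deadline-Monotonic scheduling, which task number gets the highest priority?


Sort tasks by relative deadline (ascending):
  Task 4: deadline = 7
  Task 2: deadline = 13
  Task 5: deadline = 18
  Task 6: deadline = 19
  Task 1: deadline = 32
  Task 3: deadline = 37
Priority order (highest first): [4, 2, 5, 6, 1, 3]
Highest priority task = 4

4


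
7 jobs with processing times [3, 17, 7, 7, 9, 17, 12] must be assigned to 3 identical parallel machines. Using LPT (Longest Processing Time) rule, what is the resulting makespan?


Sort jobs in decreasing order (LPT): [17, 17, 12, 9, 7, 7, 3]
Assign each job to the least loaded machine:
  Machine 1: jobs [17, 7], load = 24
  Machine 2: jobs [17, 7], load = 24
  Machine 3: jobs [12, 9, 3], load = 24
Makespan = max load = 24

24


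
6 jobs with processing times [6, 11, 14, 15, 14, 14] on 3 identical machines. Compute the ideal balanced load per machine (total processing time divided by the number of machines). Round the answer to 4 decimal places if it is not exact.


Total processing time = 6 + 11 + 14 + 15 + 14 + 14 = 74
Number of machines = 3
Ideal balanced load = 74 / 3 = 24.6667

24.6667
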